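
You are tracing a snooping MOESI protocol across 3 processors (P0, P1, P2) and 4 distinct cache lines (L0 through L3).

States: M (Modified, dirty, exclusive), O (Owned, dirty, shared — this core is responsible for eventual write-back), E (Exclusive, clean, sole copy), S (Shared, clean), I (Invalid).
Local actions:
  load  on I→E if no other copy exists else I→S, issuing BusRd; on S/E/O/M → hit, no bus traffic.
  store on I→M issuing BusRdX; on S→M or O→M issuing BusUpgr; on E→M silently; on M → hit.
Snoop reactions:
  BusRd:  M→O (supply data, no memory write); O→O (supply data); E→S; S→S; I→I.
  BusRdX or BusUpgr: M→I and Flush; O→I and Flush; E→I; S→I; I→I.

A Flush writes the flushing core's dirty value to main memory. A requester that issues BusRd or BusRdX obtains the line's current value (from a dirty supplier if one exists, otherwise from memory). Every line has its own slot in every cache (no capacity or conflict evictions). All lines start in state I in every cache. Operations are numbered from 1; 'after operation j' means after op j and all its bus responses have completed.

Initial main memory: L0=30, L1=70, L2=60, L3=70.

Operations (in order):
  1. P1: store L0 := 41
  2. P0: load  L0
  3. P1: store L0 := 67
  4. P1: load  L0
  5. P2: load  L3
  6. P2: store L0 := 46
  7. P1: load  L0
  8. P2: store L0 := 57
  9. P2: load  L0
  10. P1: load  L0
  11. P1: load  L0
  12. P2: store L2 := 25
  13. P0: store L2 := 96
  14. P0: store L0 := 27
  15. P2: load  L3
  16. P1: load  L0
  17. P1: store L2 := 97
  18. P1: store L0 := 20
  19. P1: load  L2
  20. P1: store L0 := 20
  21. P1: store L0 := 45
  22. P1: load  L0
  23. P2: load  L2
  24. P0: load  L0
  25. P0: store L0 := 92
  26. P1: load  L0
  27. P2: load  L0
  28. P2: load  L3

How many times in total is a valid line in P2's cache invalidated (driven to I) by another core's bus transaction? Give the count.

  op1 P1: store L0 := 41 → I/M/I on L0; bus BusRdX; mem=30
  op2 P0: load  L0 → S/O/I on L0; bus BusRd; mem=30
  op3 P1: store L0 := 67 → I/M/I on L0; bus BusUpgr; mem=30
  op4 P1: load  L0 → I/M/I on L0; bus (none); mem=30
  op5 P2: load  L3 → I/I/E on L3; bus BusRd; mem=70
  op6 P2: store L0 := 46 → I/I/M on L0; bus BusRdX Flush; mem=67
  op7 P1: load  L0 → I/S/O on L0; bus BusRd; mem=67
  op8 P2: store L0 := 57 → I/I/M on L0; bus BusUpgr; mem=67
  op9 P2: load  L0 → I/I/M on L0; bus (none); mem=67
  op10 P1: load  L0 → I/S/O on L0; bus BusRd; mem=67
  op11 P1: load  L0 → I/S/O on L0; bus (none); mem=67
  op12 P2: store L2 := 25 → I/I/M on L2; bus BusRdX; mem=60
  op13 P0: store L2 := 96 → M/I/I on L2; bus BusRdX Flush; mem=25
  op14 P0: store L0 := 27 → M/I/I on L0; bus BusRdX Flush; mem=57
  op15 P2: load  L3 → I/I/E on L3; bus (none); mem=70
  op16 P1: load  L0 → O/S/I on L0; bus BusRd; mem=57
  op17 P1: store L2 := 97 → I/M/I on L2; bus BusRdX Flush; mem=96
  op18 P1: store L0 := 20 → I/M/I on L0; bus BusUpgr Flush; mem=27
  op19 P1: load  L2 → I/M/I on L2; bus (none); mem=96
  op20 P1: store L0 := 20 → I/M/I on L0; bus (none); mem=27
  op21 P1: store L0 := 45 → I/M/I on L0; bus (none); mem=27
  op22 P1: load  L0 → I/M/I on L0; bus (none); mem=27
  op23 P2: load  L2 → I/O/S on L2; bus BusRd; mem=96
  op24 P0: load  L0 → S/O/I on L0; bus BusRd; mem=27
  op25 P0: store L0 := 92 → M/I/I on L0; bus BusUpgr Flush; mem=45
  op26 P1: load  L0 → O/S/I on L0; bus BusRd; mem=45
  op27 P2: load  L0 → O/S/S on L0; bus BusRd; mem=45
  op28 P2: load  L3 → I/I/E on L3; bus (none); mem=70

invalidations = 2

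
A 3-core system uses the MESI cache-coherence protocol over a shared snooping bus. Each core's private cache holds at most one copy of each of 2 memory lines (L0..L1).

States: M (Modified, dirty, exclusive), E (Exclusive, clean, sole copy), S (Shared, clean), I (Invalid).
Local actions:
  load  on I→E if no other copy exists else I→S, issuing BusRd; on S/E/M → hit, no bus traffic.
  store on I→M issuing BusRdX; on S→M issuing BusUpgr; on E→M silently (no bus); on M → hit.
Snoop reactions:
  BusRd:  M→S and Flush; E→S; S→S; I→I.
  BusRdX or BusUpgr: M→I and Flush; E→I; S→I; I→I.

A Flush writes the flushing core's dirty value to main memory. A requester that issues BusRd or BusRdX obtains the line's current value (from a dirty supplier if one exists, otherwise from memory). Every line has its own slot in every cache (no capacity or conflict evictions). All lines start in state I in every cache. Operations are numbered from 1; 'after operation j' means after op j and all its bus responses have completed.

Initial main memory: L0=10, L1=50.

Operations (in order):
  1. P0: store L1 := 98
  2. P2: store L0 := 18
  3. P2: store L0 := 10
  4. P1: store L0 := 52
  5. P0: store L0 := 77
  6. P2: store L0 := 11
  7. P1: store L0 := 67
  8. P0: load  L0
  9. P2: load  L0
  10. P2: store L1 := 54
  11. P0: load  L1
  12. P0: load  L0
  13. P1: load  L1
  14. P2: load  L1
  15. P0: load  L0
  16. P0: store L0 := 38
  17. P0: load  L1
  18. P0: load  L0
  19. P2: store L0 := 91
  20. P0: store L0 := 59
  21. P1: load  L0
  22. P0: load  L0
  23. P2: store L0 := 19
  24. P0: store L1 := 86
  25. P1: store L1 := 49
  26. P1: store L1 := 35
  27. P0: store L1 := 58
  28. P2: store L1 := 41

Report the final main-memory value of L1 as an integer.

memory[L1] = 58

1. P0: store L1 := 98  bus=[BusRdX]  L1: P0=M P1=I P2=I  mem[L1]=50
2. P2: store L0 := 18  bus=[BusRdX]  L0: P0=I P1=I P2=M  mem[L0]=10
3. P2: store L0 := 10  bus=[-]  L0: P0=I P1=I P2=M  mem[L0]=10
4. P1: store L0 := 52  bus=[BusRdX,Flush]  L0: P0=I P1=M P2=I  mem[L0]=10
5. P0: store L0 := 77  bus=[BusRdX,Flush]  L0: P0=M P1=I P2=I  mem[L0]=52
6. P2: store L0 := 11  bus=[BusRdX,Flush]  L0: P0=I P1=I P2=M  mem[L0]=77
7. P1: store L0 := 67  bus=[BusRdX,Flush]  L0: P0=I P1=M P2=I  mem[L0]=11
8. P0: load  L0  bus=[BusRd,Flush]  L0: P0=S P1=S P2=I  mem[L0]=67
9. P2: load  L0  bus=[BusRd]  L0: P0=S P1=S P2=S  mem[L0]=67
10. P2: store L1 := 54  bus=[BusRdX,Flush]  L1: P0=I P1=I P2=M  mem[L1]=98
11. P0: load  L1  bus=[BusRd,Flush]  L1: P0=S P1=I P2=S  mem[L1]=54
12. P0: load  L0  bus=[-]  L0: P0=S P1=S P2=S  mem[L0]=67
13. P1: load  L1  bus=[BusRd]  L1: P0=S P1=S P2=S  mem[L1]=54
14. P2: load  L1  bus=[-]  L1: P0=S P1=S P2=S  mem[L1]=54
15. P0: load  L0  bus=[-]  L0: P0=S P1=S P2=S  mem[L0]=67
16. P0: store L0 := 38  bus=[BusUpgr]  L0: P0=M P1=I P2=I  mem[L0]=67
17. P0: load  L1  bus=[-]  L1: P0=S P1=S P2=S  mem[L1]=54
18. P0: load  L0  bus=[-]  L0: P0=M P1=I P2=I  mem[L0]=67
19. P2: store L0 := 91  bus=[BusRdX,Flush]  L0: P0=I P1=I P2=M  mem[L0]=38
20. P0: store L0 := 59  bus=[BusRdX,Flush]  L0: P0=M P1=I P2=I  mem[L0]=91
21. P1: load  L0  bus=[BusRd,Flush]  L0: P0=S P1=S P2=I  mem[L0]=59
22. P0: load  L0  bus=[-]  L0: P0=S P1=S P2=I  mem[L0]=59
23. P2: store L0 := 19  bus=[BusRdX]  L0: P0=I P1=I P2=M  mem[L0]=59
24. P0: store L1 := 86  bus=[BusUpgr]  L1: P0=M P1=I P2=I  mem[L1]=54
25. P1: store L1 := 49  bus=[BusRdX,Flush]  L1: P0=I P1=M P2=I  mem[L1]=86
26. P1: store L1 := 35  bus=[-]  L1: P0=I P1=M P2=I  mem[L1]=86
27. P0: store L1 := 58  bus=[BusRdX,Flush]  L1: P0=M P1=I P2=I  mem[L1]=35
28. P2: store L1 := 41  bus=[BusRdX,Flush]  L1: P0=I P1=I P2=M  mem[L1]=58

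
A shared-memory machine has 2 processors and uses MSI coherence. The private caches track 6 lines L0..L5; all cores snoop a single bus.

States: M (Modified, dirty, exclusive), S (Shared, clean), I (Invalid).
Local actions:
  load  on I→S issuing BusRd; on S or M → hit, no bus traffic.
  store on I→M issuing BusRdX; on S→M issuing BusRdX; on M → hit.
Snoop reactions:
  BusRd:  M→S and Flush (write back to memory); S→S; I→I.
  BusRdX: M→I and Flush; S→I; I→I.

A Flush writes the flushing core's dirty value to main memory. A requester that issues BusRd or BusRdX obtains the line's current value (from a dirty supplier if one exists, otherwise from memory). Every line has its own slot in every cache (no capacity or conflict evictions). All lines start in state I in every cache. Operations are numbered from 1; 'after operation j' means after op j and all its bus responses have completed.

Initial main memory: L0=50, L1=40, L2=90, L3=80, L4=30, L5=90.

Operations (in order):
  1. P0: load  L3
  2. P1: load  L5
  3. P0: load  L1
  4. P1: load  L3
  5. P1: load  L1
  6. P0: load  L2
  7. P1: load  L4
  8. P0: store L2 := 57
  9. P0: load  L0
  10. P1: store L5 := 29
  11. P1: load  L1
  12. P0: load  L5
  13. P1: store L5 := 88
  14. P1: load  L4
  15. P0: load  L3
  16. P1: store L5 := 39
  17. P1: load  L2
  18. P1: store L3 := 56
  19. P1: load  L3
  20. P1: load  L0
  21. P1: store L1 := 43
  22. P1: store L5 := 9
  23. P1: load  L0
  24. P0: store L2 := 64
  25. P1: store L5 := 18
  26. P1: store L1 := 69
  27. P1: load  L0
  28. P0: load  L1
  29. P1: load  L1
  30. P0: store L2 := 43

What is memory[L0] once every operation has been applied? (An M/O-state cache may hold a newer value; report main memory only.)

memory[L0] = 50

1. P0: load  L3  bus=[BusRd]  L3: P0=S P1=I  mem[L3]=80
2. P1: load  L5  bus=[BusRd]  L5: P0=I P1=S  mem[L5]=90
3. P0: load  L1  bus=[BusRd]  L1: P0=S P1=I  mem[L1]=40
4. P1: load  L3  bus=[BusRd]  L3: P0=S P1=S  mem[L3]=80
5. P1: load  L1  bus=[BusRd]  L1: P0=S P1=S  mem[L1]=40
6. P0: load  L2  bus=[BusRd]  L2: P0=S P1=I  mem[L2]=90
7. P1: load  L4  bus=[BusRd]  L4: P0=I P1=S  mem[L4]=30
8. P0: store L2 := 57  bus=[BusRdX]  L2: P0=M P1=I  mem[L2]=90
9. P0: load  L0  bus=[BusRd]  L0: P0=S P1=I  mem[L0]=50
10. P1: store L5 := 29  bus=[BusRdX]  L5: P0=I P1=M  mem[L5]=90
11. P1: load  L1  bus=[-]  L1: P0=S P1=S  mem[L1]=40
12. P0: load  L5  bus=[BusRd,Flush]  L5: P0=S P1=S  mem[L5]=29
13. P1: store L5 := 88  bus=[BusRdX]  L5: P0=I P1=M  mem[L5]=29
14. P1: load  L4  bus=[-]  L4: P0=I P1=S  mem[L4]=30
15. P0: load  L3  bus=[-]  L3: P0=S P1=S  mem[L3]=80
16. P1: store L5 := 39  bus=[-]  L5: P0=I P1=M  mem[L5]=29
17. P1: load  L2  bus=[BusRd,Flush]  L2: P0=S P1=S  mem[L2]=57
18. P1: store L3 := 56  bus=[BusRdX]  L3: P0=I P1=M  mem[L3]=80
19. P1: load  L3  bus=[-]  L3: P0=I P1=M  mem[L3]=80
20. P1: load  L0  bus=[BusRd]  L0: P0=S P1=S  mem[L0]=50
21. P1: store L1 := 43  bus=[BusRdX]  L1: P0=I P1=M  mem[L1]=40
22. P1: store L5 := 9  bus=[-]  L5: P0=I P1=M  mem[L5]=29
23. P1: load  L0  bus=[-]  L0: P0=S P1=S  mem[L0]=50
24. P0: store L2 := 64  bus=[BusRdX]  L2: P0=M P1=I  mem[L2]=57
25. P1: store L5 := 18  bus=[-]  L5: P0=I P1=M  mem[L5]=29
26. P1: store L1 := 69  bus=[-]  L1: P0=I P1=M  mem[L1]=40
27. P1: load  L0  bus=[-]  L0: P0=S P1=S  mem[L0]=50
28. P0: load  L1  bus=[BusRd,Flush]  L1: P0=S P1=S  mem[L1]=69
29. P1: load  L1  bus=[-]  L1: P0=S P1=S  mem[L1]=69
30. P0: store L2 := 43  bus=[-]  L2: P0=M P1=I  mem[L2]=57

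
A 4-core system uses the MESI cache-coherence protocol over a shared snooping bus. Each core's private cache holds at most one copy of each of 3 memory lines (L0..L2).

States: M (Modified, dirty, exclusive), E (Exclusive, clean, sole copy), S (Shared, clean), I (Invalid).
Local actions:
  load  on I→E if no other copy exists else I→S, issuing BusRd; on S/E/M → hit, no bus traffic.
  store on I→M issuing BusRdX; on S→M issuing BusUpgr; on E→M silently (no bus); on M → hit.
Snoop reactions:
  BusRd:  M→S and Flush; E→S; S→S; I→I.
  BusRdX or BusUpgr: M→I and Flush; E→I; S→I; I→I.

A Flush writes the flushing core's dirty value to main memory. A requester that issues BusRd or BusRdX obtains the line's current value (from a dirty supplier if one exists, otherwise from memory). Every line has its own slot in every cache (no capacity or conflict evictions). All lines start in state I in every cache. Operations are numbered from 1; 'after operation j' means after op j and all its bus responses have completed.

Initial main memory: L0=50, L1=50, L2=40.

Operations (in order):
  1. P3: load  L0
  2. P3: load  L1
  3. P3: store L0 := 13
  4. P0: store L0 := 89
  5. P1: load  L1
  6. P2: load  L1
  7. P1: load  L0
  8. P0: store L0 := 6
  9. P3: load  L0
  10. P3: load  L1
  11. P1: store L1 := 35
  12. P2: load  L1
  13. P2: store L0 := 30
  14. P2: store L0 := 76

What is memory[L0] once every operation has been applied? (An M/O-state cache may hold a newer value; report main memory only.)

memory[L0] = 6

  op1 P3: load  L0 → I/I/I/E on L0; bus BusRd; mem=50
  op2 P3: load  L1 → I/I/I/E on L1; bus BusRd; mem=50
  op3 P3: store L0 := 13 → I/I/I/M on L0; bus (none); mem=50
  op4 P0: store L0 := 89 → M/I/I/I on L0; bus BusRdX Flush; mem=13
  op5 P1: load  L1 → I/S/I/S on L1; bus BusRd; mem=50
  op6 P2: load  L1 → I/S/S/S on L1; bus BusRd; mem=50
  op7 P1: load  L0 → S/S/I/I on L0; bus BusRd Flush; mem=89
  op8 P0: store L0 := 6 → M/I/I/I on L0; bus BusUpgr; mem=89
  op9 P3: load  L0 → S/I/I/S on L0; bus BusRd Flush; mem=6
  op10 P3: load  L1 → I/S/S/S on L1; bus (none); mem=50
  op11 P1: store L1 := 35 → I/M/I/I on L1; bus BusUpgr; mem=50
  op12 P2: load  L1 → I/S/S/I on L1; bus BusRd Flush; mem=35
  op13 P2: store L0 := 30 → I/I/M/I on L0; bus BusRdX; mem=6
  op14 P2: store L0 := 76 → I/I/M/I on L0; bus (none); mem=6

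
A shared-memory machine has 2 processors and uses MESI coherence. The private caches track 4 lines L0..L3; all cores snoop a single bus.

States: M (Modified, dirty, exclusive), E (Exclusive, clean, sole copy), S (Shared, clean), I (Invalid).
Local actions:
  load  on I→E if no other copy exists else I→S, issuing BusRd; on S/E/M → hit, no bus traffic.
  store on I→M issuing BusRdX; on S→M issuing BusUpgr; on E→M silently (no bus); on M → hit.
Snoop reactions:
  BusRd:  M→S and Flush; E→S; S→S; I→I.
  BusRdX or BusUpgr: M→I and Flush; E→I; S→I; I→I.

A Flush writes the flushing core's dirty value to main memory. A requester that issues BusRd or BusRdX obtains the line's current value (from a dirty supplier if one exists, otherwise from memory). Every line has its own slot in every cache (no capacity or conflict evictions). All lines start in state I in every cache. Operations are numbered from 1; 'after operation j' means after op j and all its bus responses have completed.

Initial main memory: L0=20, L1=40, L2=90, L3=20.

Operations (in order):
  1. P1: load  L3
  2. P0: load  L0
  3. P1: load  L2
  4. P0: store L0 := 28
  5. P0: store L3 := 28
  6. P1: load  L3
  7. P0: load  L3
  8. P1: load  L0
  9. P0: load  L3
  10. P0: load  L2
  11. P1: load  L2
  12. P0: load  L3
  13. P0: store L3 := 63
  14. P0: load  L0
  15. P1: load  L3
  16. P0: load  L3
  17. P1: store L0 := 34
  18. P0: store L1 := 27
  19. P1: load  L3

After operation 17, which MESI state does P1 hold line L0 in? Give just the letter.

state = M

1. P1: load  L3  bus=[BusRd]  L3: P0=I P1=E  mem[L3]=20
2. P0: load  L0  bus=[BusRd]  L0: P0=E P1=I  mem[L0]=20
3. P1: load  L2  bus=[BusRd]  L2: P0=I P1=E  mem[L2]=90
4. P0: store L0 := 28  bus=[-]  L0: P0=M P1=I  mem[L0]=20
5. P0: store L3 := 28  bus=[BusRdX]  L3: P0=M P1=I  mem[L3]=20
6. P1: load  L3  bus=[BusRd,Flush]  L3: P0=S P1=S  mem[L3]=28
7. P0: load  L3  bus=[-]  L3: P0=S P1=S  mem[L3]=28
8. P1: load  L0  bus=[BusRd,Flush]  L0: P0=S P1=S  mem[L0]=28
9. P0: load  L3  bus=[-]  L3: P0=S P1=S  mem[L3]=28
10. P0: load  L2  bus=[BusRd]  L2: P0=S P1=S  mem[L2]=90
11. P1: load  L2  bus=[-]  L2: P0=S P1=S  mem[L2]=90
12. P0: load  L3  bus=[-]  L3: P0=S P1=S  mem[L3]=28
13. P0: store L3 := 63  bus=[BusUpgr]  L3: P0=M P1=I  mem[L3]=28
14. P0: load  L0  bus=[-]  L0: P0=S P1=S  mem[L0]=28
15. P1: load  L3  bus=[BusRd,Flush]  L3: P0=S P1=S  mem[L3]=63
16. P0: load  L3  bus=[-]  L3: P0=S P1=S  mem[L3]=63
17. P1: store L0 := 34  bus=[BusUpgr]  L0: P0=I P1=M  mem[L0]=28
18. P0: store L1 := 27  bus=[BusRdX]  L1: P0=M P1=I  mem[L1]=40
19. P1: load  L3  bus=[-]  L3: P0=S P1=S  mem[L3]=63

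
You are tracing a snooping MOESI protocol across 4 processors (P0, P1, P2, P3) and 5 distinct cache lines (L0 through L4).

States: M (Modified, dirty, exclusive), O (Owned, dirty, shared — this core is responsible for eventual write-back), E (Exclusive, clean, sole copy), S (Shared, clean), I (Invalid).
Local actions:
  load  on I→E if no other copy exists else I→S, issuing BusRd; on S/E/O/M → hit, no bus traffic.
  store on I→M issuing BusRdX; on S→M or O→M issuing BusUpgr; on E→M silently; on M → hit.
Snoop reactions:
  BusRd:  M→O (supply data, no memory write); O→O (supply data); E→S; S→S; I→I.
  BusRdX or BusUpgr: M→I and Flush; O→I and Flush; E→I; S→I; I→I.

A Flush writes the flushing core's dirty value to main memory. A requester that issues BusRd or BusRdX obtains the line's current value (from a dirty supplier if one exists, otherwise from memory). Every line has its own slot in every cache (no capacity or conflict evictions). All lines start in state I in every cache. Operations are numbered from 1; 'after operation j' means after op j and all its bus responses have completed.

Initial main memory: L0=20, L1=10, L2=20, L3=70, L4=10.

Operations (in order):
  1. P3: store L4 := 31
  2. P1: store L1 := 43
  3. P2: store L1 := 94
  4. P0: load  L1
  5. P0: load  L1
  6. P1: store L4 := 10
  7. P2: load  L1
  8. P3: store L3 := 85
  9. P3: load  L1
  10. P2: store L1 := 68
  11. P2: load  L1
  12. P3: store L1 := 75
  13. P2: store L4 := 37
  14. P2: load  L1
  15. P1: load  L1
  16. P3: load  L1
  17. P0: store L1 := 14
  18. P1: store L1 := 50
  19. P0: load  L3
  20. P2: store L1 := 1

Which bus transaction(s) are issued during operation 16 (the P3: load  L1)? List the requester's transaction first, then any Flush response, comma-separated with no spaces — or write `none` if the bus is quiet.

step 1: P3: store L4 := 31  ⟶  IIIM  (L4)  txn=BusRdX  M[L4]=10
step 2: P1: store L1 := 43  ⟶  IMII  (L1)  txn=BusRdX  M[L1]=10
step 3: P2: store L1 := 94  ⟶  IIMI  (L1)  txn=BusRdX+Flush  M[L1]=43
step 4: P0: load  L1  ⟶  SIOI  (L1)  txn=BusRd  M[L1]=43
step 5: P0: load  L1  ⟶  SIOI  (L1)  txn=∅  M[L1]=43
step 6: P1: store L4 := 10  ⟶  IMII  (L4)  txn=BusRdX+Flush  M[L4]=31
step 7: P2: load  L1  ⟶  SIOI  (L1)  txn=∅  M[L1]=43
step 8: P3: store L3 := 85  ⟶  IIIM  (L3)  txn=BusRdX  M[L3]=70
step 9: P3: load  L1  ⟶  SIOS  (L1)  txn=BusRd  M[L1]=43
step 10: P2: store L1 := 68  ⟶  IIMI  (L1)  txn=BusUpgr  M[L1]=43
step 11: P2: load  L1  ⟶  IIMI  (L1)  txn=∅  M[L1]=43
step 12: P3: store L1 := 75  ⟶  IIIM  (L1)  txn=BusRdX+Flush  M[L1]=68
step 13: P2: store L4 := 37  ⟶  IIMI  (L4)  txn=BusRdX+Flush  M[L4]=10
step 14: P2: load  L1  ⟶  IISO  (L1)  txn=BusRd  M[L1]=68
step 15: P1: load  L1  ⟶  ISSO  (L1)  txn=BusRd  M[L1]=68
step 16: P3: load  L1  ⟶  ISSO  (L1)  txn=∅  M[L1]=68
step 17: P0: store L1 := 14  ⟶  MIII  (L1)  txn=BusRdX+Flush  M[L1]=75
step 18: P1: store L1 := 50  ⟶  IMII  (L1)  txn=BusRdX+Flush  M[L1]=14
step 19: P0: load  L3  ⟶  SIIO  (L3)  txn=BusRd  M[L3]=70
step 20: P2: store L1 := 1  ⟶  IIMI  (L1)  txn=BusRdX+Flush  M[L1]=50

bus = none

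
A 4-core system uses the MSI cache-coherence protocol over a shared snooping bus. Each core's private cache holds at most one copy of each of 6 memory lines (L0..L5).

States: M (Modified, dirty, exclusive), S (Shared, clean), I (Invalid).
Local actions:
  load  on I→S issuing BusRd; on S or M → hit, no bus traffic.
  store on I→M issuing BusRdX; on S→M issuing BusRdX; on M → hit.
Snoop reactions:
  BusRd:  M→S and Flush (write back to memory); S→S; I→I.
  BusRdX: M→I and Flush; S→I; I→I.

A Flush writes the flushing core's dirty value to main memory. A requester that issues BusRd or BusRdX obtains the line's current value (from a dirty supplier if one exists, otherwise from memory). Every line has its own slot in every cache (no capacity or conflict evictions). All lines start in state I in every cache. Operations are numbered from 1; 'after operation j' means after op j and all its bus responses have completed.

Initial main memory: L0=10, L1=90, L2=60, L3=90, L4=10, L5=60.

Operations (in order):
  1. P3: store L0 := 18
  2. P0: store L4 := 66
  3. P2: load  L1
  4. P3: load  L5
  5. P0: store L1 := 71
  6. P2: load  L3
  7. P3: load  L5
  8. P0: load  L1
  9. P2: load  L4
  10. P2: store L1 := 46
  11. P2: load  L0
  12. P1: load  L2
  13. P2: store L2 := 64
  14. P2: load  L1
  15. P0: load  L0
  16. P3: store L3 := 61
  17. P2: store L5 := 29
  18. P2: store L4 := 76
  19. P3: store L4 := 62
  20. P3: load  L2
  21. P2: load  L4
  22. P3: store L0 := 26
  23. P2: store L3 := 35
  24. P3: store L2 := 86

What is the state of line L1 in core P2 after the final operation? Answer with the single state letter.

1. P3: store L0 := 18  bus=[BusRdX]  L0: P0=I P1=I P2=I P3=M  mem[L0]=10
2. P0: store L4 := 66  bus=[BusRdX]  L4: P0=M P1=I P2=I P3=I  mem[L4]=10
3. P2: load  L1  bus=[BusRd]  L1: P0=I P1=I P2=S P3=I  mem[L1]=90
4. P3: load  L5  bus=[BusRd]  L5: P0=I P1=I P2=I P3=S  mem[L5]=60
5. P0: store L1 := 71  bus=[BusRdX]  L1: P0=M P1=I P2=I P3=I  mem[L1]=90
6. P2: load  L3  bus=[BusRd]  L3: P0=I P1=I P2=S P3=I  mem[L3]=90
7. P3: load  L5  bus=[-]  L5: P0=I P1=I P2=I P3=S  mem[L5]=60
8. P0: load  L1  bus=[-]  L1: P0=M P1=I P2=I P3=I  mem[L1]=90
9. P2: load  L4  bus=[BusRd,Flush]  L4: P0=S P1=I P2=S P3=I  mem[L4]=66
10. P2: store L1 := 46  bus=[BusRdX,Flush]  L1: P0=I P1=I P2=M P3=I  mem[L1]=71
11. P2: load  L0  bus=[BusRd,Flush]  L0: P0=I P1=I P2=S P3=S  mem[L0]=18
12. P1: load  L2  bus=[BusRd]  L2: P0=I P1=S P2=I P3=I  mem[L2]=60
13. P2: store L2 := 64  bus=[BusRdX]  L2: P0=I P1=I P2=M P3=I  mem[L2]=60
14. P2: load  L1  bus=[-]  L1: P0=I P1=I P2=M P3=I  mem[L1]=71
15. P0: load  L0  bus=[BusRd]  L0: P0=S P1=I P2=S P3=S  mem[L0]=18
16. P3: store L3 := 61  bus=[BusRdX]  L3: P0=I P1=I P2=I P3=M  mem[L3]=90
17. P2: store L5 := 29  bus=[BusRdX]  L5: P0=I P1=I P2=M P3=I  mem[L5]=60
18. P2: store L4 := 76  bus=[BusRdX]  L4: P0=I P1=I P2=M P3=I  mem[L4]=66
19. P3: store L4 := 62  bus=[BusRdX,Flush]  L4: P0=I P1=I P2=I P3=M  mem[L4]=76
20. P3: load  L2  bus=[BusRd,Flush]  L2: P0=I P1=I P2=S P3=S  mem[L2]=64
21. P2: load  L4  bus=[BusRd,Flush]  L4: P0=I P1=I P2=S P3=S  mem[L4]=62
22. P3: store L0 := 26  bus=[BusRdX]  L0: P0=I P1=I P2=I P3=M  mem[L0]=18
23. P2: store L3 := 35  bus=[BusRdX,Flush]  L3: P0=I P1=I P2=M P3=I  mem[L3]=61
24. P3: store L2 := 86  bus=[BusRdX]  L2: P0=I P1=I P2=I P3=M  mem[L2]=64

state = M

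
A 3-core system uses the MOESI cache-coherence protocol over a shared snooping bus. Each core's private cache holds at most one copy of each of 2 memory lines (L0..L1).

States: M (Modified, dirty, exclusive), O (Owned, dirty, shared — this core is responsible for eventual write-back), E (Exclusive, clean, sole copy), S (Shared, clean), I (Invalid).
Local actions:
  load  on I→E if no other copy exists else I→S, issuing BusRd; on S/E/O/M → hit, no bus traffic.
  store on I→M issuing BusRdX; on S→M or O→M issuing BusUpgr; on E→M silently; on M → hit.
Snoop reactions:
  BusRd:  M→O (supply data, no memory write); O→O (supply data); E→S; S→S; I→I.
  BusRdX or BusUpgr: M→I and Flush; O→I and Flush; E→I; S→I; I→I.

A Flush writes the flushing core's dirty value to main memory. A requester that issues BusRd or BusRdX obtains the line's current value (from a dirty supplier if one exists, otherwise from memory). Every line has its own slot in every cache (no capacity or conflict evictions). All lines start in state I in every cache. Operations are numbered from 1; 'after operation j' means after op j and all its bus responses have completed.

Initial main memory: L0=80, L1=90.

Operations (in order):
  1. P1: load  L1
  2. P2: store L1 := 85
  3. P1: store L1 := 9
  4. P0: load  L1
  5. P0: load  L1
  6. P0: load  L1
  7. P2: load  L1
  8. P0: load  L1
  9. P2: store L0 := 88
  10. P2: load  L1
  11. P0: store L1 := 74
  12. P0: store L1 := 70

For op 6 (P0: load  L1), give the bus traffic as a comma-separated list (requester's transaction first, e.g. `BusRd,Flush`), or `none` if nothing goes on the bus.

  op1 P1: load  L1 → I/E/I on L1; bus BusRd; mem=90
  op2 P2: store L1 := 85 → I/I/M on L1; bus BusRdX; mem=90
  op3 P1: store L1 := 9 → I/M/I on L1; bus BusRdX Flush; mem=85
  op4 P0: load  L1 → S/O/I on L1; bus BusRd; mem=85
  op5 P0: load  L1 → S/O/I on L1; bus (none); mem=85
  op6 P0: load  L1 → S/O/I on L1; bus (none); mem=85
  op7 P2: load  L1 → S/O/S on L1; bus BusRd; mem=85
  op8 P0: load  L1 → S/O/S on L1; bus (none); mem=85
  op9 P2: store L0 := 88 → I/I/M on L0; bus BusRdX; mem=80
  op10 P2: load  L1 → S/O/S on L1; bus (none); mem=85
  op11 P0: store L1 := 74 → M/I/I on L1; bus BusUpgr Flush; mem=9
  op12 P0: store L1 := 70 → M/I/I on L1; bus (none); mem=9

bus = none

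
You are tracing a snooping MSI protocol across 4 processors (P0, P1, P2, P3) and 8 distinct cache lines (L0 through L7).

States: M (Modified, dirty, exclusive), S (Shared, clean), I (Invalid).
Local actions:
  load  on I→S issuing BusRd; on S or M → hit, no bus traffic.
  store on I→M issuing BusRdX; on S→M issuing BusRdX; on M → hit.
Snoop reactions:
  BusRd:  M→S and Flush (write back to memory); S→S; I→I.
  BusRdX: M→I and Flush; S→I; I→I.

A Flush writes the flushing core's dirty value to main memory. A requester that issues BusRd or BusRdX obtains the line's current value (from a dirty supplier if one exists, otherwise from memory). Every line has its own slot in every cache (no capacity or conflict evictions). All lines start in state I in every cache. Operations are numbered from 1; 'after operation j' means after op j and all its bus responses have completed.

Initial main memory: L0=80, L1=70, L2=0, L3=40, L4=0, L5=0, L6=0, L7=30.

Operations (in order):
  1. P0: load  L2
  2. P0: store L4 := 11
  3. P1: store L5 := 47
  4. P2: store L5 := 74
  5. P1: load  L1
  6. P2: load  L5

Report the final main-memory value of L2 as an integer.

step 1: P0: load  L2  ⟶  SIII  (L2)  txn=BusRd  M[L2]=0
step 2: P0: store L4 := 11  ⟶  MIII  (L4)  txn=BusRdX  M[L4]=0
step 3: P1: store L5 := 47  ⟶  IMII  (L5)  txn=BusRdX  M[L5]=0
step 4: P2: store L5 := 74  ⟶  IIMI  (L5)  txn=BusRdX+Flush  M[L5]=47
step 5: P1: load  L1  ⟶  ISII  (L1)  txn=BusRd  M[L1]=70
step 6: P2: load  L5  ⟶  IIMI  (L5)  txn=∅  M[L5]=47

memory[L2] = 0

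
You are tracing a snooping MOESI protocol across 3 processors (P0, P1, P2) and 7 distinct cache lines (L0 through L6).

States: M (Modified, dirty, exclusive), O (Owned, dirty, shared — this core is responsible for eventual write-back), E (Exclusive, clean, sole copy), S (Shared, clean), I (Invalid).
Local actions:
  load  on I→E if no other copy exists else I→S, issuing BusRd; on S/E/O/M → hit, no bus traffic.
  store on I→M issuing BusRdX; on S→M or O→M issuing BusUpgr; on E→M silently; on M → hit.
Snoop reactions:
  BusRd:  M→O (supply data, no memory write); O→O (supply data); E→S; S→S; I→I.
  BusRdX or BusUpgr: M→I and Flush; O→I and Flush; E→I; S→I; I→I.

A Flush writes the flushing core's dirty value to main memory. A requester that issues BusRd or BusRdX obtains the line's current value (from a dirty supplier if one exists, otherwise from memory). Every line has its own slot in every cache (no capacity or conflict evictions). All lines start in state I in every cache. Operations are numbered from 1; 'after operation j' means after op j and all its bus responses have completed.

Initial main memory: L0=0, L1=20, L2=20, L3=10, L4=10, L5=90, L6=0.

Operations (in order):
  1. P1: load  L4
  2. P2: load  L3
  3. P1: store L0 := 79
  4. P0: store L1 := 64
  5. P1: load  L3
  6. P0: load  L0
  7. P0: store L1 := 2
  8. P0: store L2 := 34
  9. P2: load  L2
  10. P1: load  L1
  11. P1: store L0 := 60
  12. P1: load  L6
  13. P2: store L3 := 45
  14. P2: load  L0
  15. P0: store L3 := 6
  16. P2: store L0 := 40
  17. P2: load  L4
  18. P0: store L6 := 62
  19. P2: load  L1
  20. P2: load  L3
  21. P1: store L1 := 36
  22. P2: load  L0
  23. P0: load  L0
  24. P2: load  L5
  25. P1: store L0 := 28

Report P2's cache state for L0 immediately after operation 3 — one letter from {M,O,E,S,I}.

  op1 P1: load  L4 → I/E/I on L4; bus BusRd; mem=10
  op2 P2: load  L3 → I/I/E on L3; bus BusRd; mem=10
  op3 P1: store L0 := 79 → I/M/I on L0; bus BusRdX; mem=0
  op4 P0: store L1 := 64 → M/I/I on L1; bus BusRdX; mem=20
  op5 P1: load  L3 → I/S/S on L3; bus BusRd; mem=10
  op6 P0: load  L0 → S/O/I on L0; bus BusRd; mem=0
  op7 P0: store L1 := 2 → M/I/I on L1; bus (none); mem=20
  op8 P0: store L2 := 34 → M/I/I on L2; bus BusRdX; mem=20
  op9 P2: load  L2 → O/I/S on L2; bus BusRd; mem=20
  op10 P1: load  L1 → O/S/I on L1; bus BusRd; mem=20
  op11 P1: store L0 := 60 → I/M/I on L0; bus BusUpgr; mem=0
  op12 P1: load  L6 → I/E/I on L6; bus BusRd; mem=0
  op13 P2: store L3 := 45 → I/I/M on L3; bus BusUpgr; mem=10
  op14 P2: load  L0 → I/O/S on L0; bus BusRd; mem=0
  op15 P0: store L3 := 6 → M/I/I on L3; bus BusRdX Flush; mem=45
  op16 P2: store L0 := 40 → I/I/M on L0; bus BusUpgr Flush; mem=60
  op17 P2: load  L4 → I/S/S on L4; bus BusRd; mem=10
  op18 P0: store L6 := 62 → M/I/I on L6; bus BusRdX; mem=0
  op19 P2: load  L1 → O/S/S on L1; bus BusRd; mem=20
  op20 P2: load  L3 → O/I/S on L3; bus BusRd; mem=45
  op21 P1: store L1 := 36 → I/M/I on L1; bus BusUpgr Flush; mem=2
  op22 P2: load  L0 → I/I/M on L0; bus (none); mem=60
  op23 P0: load  L0 → S/I/O on L0; bus BusRd; mem=60
  op24 P2: load  L5 → I/I/E on L5; bus BusRd; mem=90
  op25 P1: store L0 := 28 → I/M/I on L0; bus BusRdX Flush; mem=40

state = I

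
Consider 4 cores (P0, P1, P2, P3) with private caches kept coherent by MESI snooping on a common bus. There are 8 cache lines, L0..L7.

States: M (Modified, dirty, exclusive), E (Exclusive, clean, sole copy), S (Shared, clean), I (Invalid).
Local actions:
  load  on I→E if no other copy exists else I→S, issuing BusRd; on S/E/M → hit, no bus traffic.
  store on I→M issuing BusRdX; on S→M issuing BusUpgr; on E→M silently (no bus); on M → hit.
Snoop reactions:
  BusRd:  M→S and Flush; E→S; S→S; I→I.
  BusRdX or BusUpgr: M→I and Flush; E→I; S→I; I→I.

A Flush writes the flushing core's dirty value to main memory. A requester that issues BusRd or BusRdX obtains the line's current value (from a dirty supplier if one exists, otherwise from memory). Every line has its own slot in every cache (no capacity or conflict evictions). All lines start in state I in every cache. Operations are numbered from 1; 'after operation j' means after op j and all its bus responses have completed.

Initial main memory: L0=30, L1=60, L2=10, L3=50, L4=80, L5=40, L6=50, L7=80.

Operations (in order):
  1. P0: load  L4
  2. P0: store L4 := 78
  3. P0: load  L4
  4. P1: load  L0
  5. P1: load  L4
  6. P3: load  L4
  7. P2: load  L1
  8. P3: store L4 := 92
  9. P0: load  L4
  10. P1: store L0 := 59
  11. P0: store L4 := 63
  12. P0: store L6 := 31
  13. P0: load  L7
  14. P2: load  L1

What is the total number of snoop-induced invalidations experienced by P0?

1. P0: load  L4  bus=[BusRd]  L4: P0=E P1=I P2=I P3=I  mem[L4]=80
2. P0: store L4 := 78  bus=[-]  L4: P0=M P1=I P2=I P3=I  mem[L4]=80
3. P0: load  L4  bus=[-]  L4: P0=M P1=I P2=I P3=I  mem[L4]=80
4. P1: load  L0  bus=[BusRd]  L0: P0=I P1=E P2=I P3=I  mem[L0]=30
5. P1: load  L4  bus=[BusRd,Flush]  L4: P0=S P1=S P2=I P3=I  mem[L4]=78
6. P3: load  L4  bus=[BusRd]  L4: P0=S P1=S P2=I P3=S  mem[L4]=78
7. P2: load  L1  bus=[BusRd]  L1: P0=I P1=I P2=E P3=I  mem[L1]=60
8. P3: store L4 := 92  bus=[BusUpgr]  L4: P0=I P1=I P2=I P3=M  mem[L4]=78
9. P0: load  L4  bus=[BusRd,Flush]  L4: P0=S P1=I P2=I P3=S  mem[L4]=92
10. P1: store L0 := 59  bus=[-]  L0: P0=I P1=M P2=I P3=I  mem[L0]=30
11. P0: store L4 := 63  bus=[BusUpgr]  L4: P0=M P1=I P2=I P3=I  mem[L4]=92
12. P0: store L6 := 31  bus=[BusRdX]  L6: P0=M P1=I P2=I P3=I  mem[L6]=50
13. P0: load  L7  bus=[BusRd]  L7: P0=E P1=I P2=I P3=I  mem[L7]=80
14. P2: load  L1  bus=[-]  L1: P0=I P1=I P2=E P3=I  mem[L1]=60

invalidations = 1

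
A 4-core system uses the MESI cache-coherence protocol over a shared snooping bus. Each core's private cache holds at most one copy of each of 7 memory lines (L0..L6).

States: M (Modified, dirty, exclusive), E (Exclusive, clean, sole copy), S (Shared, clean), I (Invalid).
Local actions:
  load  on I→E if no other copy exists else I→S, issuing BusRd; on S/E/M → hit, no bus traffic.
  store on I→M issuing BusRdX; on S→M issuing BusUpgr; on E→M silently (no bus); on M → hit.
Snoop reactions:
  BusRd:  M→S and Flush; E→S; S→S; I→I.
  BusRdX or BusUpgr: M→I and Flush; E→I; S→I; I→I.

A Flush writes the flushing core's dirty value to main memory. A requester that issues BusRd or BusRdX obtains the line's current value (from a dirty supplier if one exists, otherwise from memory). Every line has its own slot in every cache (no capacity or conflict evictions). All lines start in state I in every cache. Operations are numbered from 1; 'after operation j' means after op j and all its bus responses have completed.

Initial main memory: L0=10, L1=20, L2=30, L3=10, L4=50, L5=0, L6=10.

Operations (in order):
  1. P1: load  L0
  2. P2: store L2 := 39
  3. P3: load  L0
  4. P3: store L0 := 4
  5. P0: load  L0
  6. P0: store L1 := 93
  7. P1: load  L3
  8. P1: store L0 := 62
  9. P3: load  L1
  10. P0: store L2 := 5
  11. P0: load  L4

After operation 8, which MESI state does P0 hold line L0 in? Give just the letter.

state = I

1. P1: load  L0  bus=[BusRd]  L0: P0=I P1=E P2=I P3=I  mem[L0]=10
2. P2: store L2 := 39  bus=[BusRdX]  L2: P0=I P1=I P2=M P3=I  mem[L2]=30
3. P3: load  L0  bus=[BusRd]  L0: P0=I P1=S P2=I P3=S  mem[L0]=10
4. P3: store L0 := 4  bus=[BusUpgr]  L0: P0=I P1=I P2=I P3=M  mem[L0]=10
5. P0: load  L0  bus=[BusRd,Flush]  L0: P0=S P1=I P2=I P3=S  mem[L0]=4
6. P0: store L1 := 93  bus=[BusRdX]  L1: P0=M P1=I P2=I P3=I  mem[L1]=20
7. P1: load  L3  bus=[BusRd]  L3: P0=I P1=E P2=I P3=I  mem[L3]=10
8. P1: store L0 := 62  bus=[BusRdX]  L0: P0=I P1=M P2=I P3=I  mem[L0]=4
9. P3: load  L1  bus=[BusRd,Flush]  L1: P0=S P1=I P2=I P3=S  mem[L1]=93
10. P0: store L2 := 5  bus=[BusRdX,Flush]  L2: P0=M P1=I P2=I P3=I  mem[L2]=39
11. P0: load  L4  bus=[BusRd]  L4: P0=E P1=I P2=I P3=I  mem[L4]=50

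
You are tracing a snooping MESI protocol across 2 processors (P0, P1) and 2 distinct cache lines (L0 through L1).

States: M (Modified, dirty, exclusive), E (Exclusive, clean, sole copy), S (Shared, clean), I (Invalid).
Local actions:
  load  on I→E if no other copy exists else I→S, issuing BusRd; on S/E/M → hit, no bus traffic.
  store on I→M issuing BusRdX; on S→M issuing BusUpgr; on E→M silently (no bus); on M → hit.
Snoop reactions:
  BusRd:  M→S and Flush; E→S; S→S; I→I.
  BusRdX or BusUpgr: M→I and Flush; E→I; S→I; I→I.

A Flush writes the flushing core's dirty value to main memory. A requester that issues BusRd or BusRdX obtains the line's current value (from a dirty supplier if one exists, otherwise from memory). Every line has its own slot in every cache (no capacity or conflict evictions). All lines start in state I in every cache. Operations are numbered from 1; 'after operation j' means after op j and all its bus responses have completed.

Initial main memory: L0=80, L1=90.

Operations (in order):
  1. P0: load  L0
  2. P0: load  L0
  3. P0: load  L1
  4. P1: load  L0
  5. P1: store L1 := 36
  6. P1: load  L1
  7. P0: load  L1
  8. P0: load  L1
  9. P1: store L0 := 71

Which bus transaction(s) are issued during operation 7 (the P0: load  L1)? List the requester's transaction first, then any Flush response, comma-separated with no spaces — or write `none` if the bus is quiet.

1. P0: load  L0  bus=[BusRd]  L0: P0=E P1=I  mem[L0]=80
2. P0: load  L0  bus=[-]  L0: P0=E P1=I  mem[L0]=80
3. P0: load  L1  bus=[BusRd]  L1: P0=E P1=I  mem[L1]=90
4. P1: load  L0  bus=[BusRd]  L0: P0=S P1=S  mem[L0]=80
5. P1: store L1 := 36  bus=[BusRdX]  L1: P0=I P1=M  mem[L1]=90
6. P1: load  L1  bus=[-]  L1: P0=I P1=M  mem[L1]=90
7. P0: load  L1  bus=[BusRd,Flush]  L1: P0=S P1=S  mem[L1]=36
8. P0: load  L1  bus=[-]  L1: P0=S P1=S  mem[L1]=36
9. P1: store L0 := 71  bus=[BusUpgr]  L0: P0=I P1=M  mem[L0]=80

bus = BusRd,Flush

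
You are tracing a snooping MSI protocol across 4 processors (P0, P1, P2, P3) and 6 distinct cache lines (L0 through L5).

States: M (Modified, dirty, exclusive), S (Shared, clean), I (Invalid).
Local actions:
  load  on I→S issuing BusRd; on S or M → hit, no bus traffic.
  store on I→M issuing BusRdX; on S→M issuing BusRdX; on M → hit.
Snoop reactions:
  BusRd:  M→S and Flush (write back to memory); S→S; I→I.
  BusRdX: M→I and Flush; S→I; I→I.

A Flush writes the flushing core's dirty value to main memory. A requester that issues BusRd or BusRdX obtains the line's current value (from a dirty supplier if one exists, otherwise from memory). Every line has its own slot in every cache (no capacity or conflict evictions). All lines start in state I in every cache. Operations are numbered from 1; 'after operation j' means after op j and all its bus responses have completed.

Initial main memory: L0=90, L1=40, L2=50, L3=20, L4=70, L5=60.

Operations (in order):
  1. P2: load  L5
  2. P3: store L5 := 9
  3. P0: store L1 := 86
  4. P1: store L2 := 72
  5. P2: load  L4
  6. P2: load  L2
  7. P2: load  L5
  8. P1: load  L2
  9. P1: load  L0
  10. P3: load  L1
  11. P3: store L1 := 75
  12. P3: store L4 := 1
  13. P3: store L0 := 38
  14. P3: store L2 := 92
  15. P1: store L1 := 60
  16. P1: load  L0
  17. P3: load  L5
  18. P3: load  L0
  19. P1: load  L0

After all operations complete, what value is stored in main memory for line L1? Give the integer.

memory[L1] = 75

[1] P2: load  L5 | P0:I, P1:I, P2:S(60), P3:I | bus: BusRd
[2] P3: store L5 := 9 | P0:I, P1:I, P2:I, P3:M(9) | bus: BusRdX
[3] P0: store L1 := 86 | P0:M(86), P1:I, P2:I, P3:I | bus: BusRdX
[4] P1: store L2 := 72 | P0:I, P1:M(72), P2:I, P3:I | bus: BusRdX
[5] P2: load  L4 | P0:I, P1:I, P2:S(70), P3:I | bus: BusRd
[6] P2: load  L2 | P0:I, P1:S(72), P2:S(72), P3:I | bus: BusRd,Flush
[7] P2: load  L5 | P0:I, P1:I, P2:S(9), P3:S(9) | bus: BusRd,Flush
[8] P1: load  L2 | P0:I, P1:S(72), P2:S(72), P3:I | bus: none
[9] P1: load  L0 | P0:I, P1:S(90), P2:I, P3:I | bus: BusRd
[10] P3: load  L1 | P0:S(86), P1:I, P2:I, P3:S(86) | bus: BusRd,Flush
[11] P3: store L1 := 75 | P0:I, P1:I, P2:I, P3:M(75) | bus: BusRdX
[12] P3: store L4 := 1 | P0:I, P1:I, P2:I, P3:M(1) | bus: BusRdX
[13] P3: store L0 := 38 | P0:I, P1:I, P2:I, P3:M(38) | bus: BusRdX
[14] P3: store L2 := 92 | P0:I, P1:I, P2:I, P3:M(92) | bus: BusRdX
[15] P1: store L1 := 60 | P0:I, P1:M(60), P2:I, P3:I | bus: BusRdX,Flush
[16] P1: load  L0 | P0:I, P1:S(38), P2:I, P3:S(38) | bus: BusRd,Flush
[17] P3: load  L5 | P0:I, P1:I, P2:S(9), P3:S(9) | bus: none
[18] P3: load  L0 | P0:I, P1:S(38), P2:I, P3:S(38) | bus: none
[19] P1: load  L0 | P0:I, P1:S(38), P2:I, P3:S(38) | bus: none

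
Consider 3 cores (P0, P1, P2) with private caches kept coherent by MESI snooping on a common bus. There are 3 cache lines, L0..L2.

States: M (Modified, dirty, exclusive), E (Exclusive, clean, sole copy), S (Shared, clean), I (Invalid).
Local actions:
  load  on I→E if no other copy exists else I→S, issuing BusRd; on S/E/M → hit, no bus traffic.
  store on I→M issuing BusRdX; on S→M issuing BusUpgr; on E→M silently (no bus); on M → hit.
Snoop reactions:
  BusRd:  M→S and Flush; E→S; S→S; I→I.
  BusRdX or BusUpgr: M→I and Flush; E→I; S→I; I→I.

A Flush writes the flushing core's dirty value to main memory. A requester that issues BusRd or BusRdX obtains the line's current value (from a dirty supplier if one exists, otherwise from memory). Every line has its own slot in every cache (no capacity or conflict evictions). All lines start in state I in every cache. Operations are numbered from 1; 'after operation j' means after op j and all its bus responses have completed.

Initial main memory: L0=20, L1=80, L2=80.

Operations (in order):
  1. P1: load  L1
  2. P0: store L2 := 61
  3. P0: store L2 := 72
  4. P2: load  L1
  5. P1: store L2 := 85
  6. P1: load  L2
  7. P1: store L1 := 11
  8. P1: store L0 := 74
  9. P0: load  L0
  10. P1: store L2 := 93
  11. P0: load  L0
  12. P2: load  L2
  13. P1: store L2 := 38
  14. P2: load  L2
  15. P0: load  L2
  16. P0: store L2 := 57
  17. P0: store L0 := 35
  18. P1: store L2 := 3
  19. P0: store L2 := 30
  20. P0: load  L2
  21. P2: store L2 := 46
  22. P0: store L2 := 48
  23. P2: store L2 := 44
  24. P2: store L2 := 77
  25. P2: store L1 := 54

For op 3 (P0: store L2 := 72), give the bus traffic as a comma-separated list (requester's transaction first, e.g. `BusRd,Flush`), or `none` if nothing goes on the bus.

bus = none

step 1: P1: load  L1  ⟶  IEI  (L1)  txn=BusRd  M[L1]=80
step 2: P0: store L2 := 61  ⟶  MII  (L2)  txn=BusRdX  M[L2]=80
step 3: P0: store L2 := 72  ⟶  MII  (L2)  txn=∅  M[L2]=80
step 4: P2: load  L1  ⟶  ISS  (L1)  txn=BusRd  M[L1]=80
step 5: P1: store L2 := 85  ⟶  IMI  (L2)  txn=BusRdX+Flush  M[L2]=72
step 6: P1: load  L2  ⟶  IMI  (L2)  txn=∅  M[L2]=72
step 7: P1: store L1 := 11  ⟶  IMI  (L1)  txn=BusUpgr  M[L1]=80
step 8: P1: store L0 := 74  ⟶  IMI  (L0)  txn=BusRdX  M[L0]=20
step 9: P0: load  L0  ⟶  SSI  (L0)  txn=BusRd+Flush  M[L0]=74
step 10: P1: store L2 := 93  ⟶  IMI  (L2)  txn=∅  M[L2]=72
step 11: P0: load  L0  ⟶  SSI  (L0)  txn=∅  M[L0]=74
step 12: P2: load  L2  ⟶  ISS  (L2)  txn=BusRd+Flush  M[L2]=93
step 13: P1: store L2 := 38  ⟶  IMI  (L2)  txn=BusUpgr  M[L2]=93
step 14: P2: load  L2  ⟶  ISS  (L2)  txn=BusRd+Flush  M[L2]=38
step 15: P0: load  L2  ⟶  SSS  (L2)  txn=BusRd  M[L2]=38
step 16: P0: store L2 := 57  ⟶  MII  (L2)  txn=BusUpgr  M[L2]=38
step 17: P0: store L0 := 35  ⟶  MII  (L0)  txn=BusUpgr  M[L0]=74
step 18: P1: store L2 := 3  ⟶  IMI  (L2)  txn=BusRdX+Flush  M[L2]=57
step 19: P0: store L2 := 30  ⟶  MII  (L2)  txn=BusRdX+Flush  M[L2]=3
step 20: P0: load  L2  ⟶  MII  (L2)  txn=∅  M[L2]=3
step 21: P2: store L2 := 46  ⟶  IIM  (L2)  txn=BusRdX+Flush  M[L2]=30
step 22: P0: store L2 := 48  ⟶  MII  (L2)  txn=BusRdX+Flush  M[L2]=46
step 23: P2: store L2 := 44  ⟶  IIM  (L2)  txn=BusRdX+Flush  M[L2]=48
step 24: P2: store L2 := 77  ⟶  IIM  (L2)  txn=∅  M[L2]=48
step 25: P2: store L1 := 54  ⟶  IIM  (L1)  txn=BusRdX+Flush  M[L1]=11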